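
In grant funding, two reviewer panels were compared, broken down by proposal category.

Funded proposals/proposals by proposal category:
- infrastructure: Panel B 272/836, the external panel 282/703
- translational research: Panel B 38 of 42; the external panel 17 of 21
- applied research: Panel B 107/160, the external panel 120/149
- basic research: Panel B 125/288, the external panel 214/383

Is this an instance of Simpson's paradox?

Infrastructure: Panel B 272/836 = 32.5%, the external panel 282/703 = 40.1% → the external panel
Translational research: Panel B 38/42 = 90.5%, the external panel 17/21 = 81.0% → Panel B
Applied research: Panel B 107/160 = 66.9%, the external panel 120/149 = 80.5% → the external panel
Basic research: Panel B 125/288 = 43.4%, the external panel 214/383 = 55.9% → the external panel
Overall: Panel B 542/1326 = 40.9%, the external panel 633/1256 = 50.4% → the external panel
Neither sweeps: Panel B wins 1 of 4 groups, the external panel wins 3. The external panel wins overall but not every group — no Simpson reversal.

No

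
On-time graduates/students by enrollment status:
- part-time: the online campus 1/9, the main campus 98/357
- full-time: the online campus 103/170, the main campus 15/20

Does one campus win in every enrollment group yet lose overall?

Part-time: the online campus 1/9 = 11.1%, the main campus 98/357 = 27.5% → the main campus
Full-time: the online campus 103/170 = 60.6%, the main campus 15/20 = 75.0% → the main campus
Overall: the online campus 104/179 = 58.1%, the main campus 113/377 = 30.0% → the online campus
The main campus wins each enrollment group but the online campus wins overall — the comparison reverses. The main campus's students skew toward part-time, which has a lower base rate.

Yes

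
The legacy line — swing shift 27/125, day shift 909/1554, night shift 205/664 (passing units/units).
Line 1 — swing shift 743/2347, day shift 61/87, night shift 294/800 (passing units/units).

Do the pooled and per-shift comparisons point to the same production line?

No

Swing shift: the legacy line 27/125 = 21.6%, Line 1 743/2347 = 31.7% → Line 1
Day shift: the legacy line 909/1554 = 58.5%, Line 1 61/87 = 70.1% → Line 1
Night shift: the legacy line 205/664 = 30.9%, Line 1 294/800 = 36.8% → Line 1
Overall: the legacy line 1141/2343 = 48.7%, Line 1 1098/3234 = 34.0% → the legacy line
Line 1 wins each shift group but the legacy line wins overall — the comparison reverses. Line 1's units skew toward swing shift, which has a lower base rate.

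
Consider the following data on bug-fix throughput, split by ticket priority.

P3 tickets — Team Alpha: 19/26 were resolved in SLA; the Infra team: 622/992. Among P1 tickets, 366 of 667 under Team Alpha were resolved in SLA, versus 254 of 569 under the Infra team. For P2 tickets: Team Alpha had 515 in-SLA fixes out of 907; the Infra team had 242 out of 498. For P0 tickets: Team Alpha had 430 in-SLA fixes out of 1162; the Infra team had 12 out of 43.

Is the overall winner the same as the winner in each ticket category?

No

P3: Team Alpha 19/26 = 73.1%, the Infra team 622/992 = 62.7% → Team Alpha
P1: Team Alpha 366/667 = 54.9%, the Infra team 254/569 = 44.6% → Team Alpha
P2: Team Alpha 515/907 = 56.8%, the Infra team 242/498 = 48.6% → Team Alpha
P0: Team Alpha 430/1162 = 37.0%, the Infra team 12/43 = 27.9% → Team Alpha
Overall: Team Alpha 1330/2762 = 48.2%, the Infra team 1130/2102 = 53.8% → the Infra team
Team Alpha wins each ticket group but the Infra team wins overall — the comparison reverses. Team Alpha's tickets skew toward P0, which has a lower base rate.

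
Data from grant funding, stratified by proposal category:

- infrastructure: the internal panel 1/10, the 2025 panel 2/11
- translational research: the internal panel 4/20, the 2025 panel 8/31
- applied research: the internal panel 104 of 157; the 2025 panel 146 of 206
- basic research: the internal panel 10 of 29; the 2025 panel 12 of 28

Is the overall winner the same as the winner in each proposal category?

Infrastructure: the internal panel 1/10 = 10.0%, the 2025 panel 2/11 = 18.2% → the 2025 panel
Translational research: the internal panel 4/20 = 20.0%, the 2025 panel 8/31 = 25.8% → the 2025 panel
Applied research: the internal panel 104/157 = 66.2%, the 2025 panel 146/206 = 70.9% → the 2025 panel
Basic research: the internal panel 10/29 = 34.5%, the 2025 panel 12/28 = 42.9% → the 2025 panel
Overall: the internal panel 119/216 = 55.1%, the 2025 panel 168/276 = 60.9% → the 2025 panel
The 2025 panel wins overall and in every proposal group — no reversal.

Yes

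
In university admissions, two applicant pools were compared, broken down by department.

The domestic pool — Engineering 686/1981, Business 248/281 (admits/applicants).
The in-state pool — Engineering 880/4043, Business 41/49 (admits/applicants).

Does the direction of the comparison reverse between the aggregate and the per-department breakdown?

No

Engineering: the domestic pool 686/1981 = 34.6%, the in-state pool 880/4043 = 21.8% → the domestic pool
Business: the domestic pool 248/281 = 88.3%, the in-state pool 41/49 = 83.7% → the domestic pool
Overall: the domestic pool 934/2262 = 41.3%, the in-state pool 921/4092 = 22.5% → the domestic pool
The domestic pool wins overall and in every department group — no reversal.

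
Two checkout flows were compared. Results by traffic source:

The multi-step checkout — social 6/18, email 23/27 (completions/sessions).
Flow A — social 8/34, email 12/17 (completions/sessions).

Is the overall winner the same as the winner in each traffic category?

Yes

Social: the multi-step checkout 6/18 = 33.3%, Flow A 8/34 = 23.5% → the multi-step checkout
Email: the multi-step checkout 23/27 = 85.2%, Flow A 12/17 = 70.6% → the multi-step checkout
Overall: the multi-step checkout 29/45 = 64.4%, Flow A 20/51 = 39.2% → the multi-step checkout
The multi-step checkout wins overall and in every traffic group — no reversal.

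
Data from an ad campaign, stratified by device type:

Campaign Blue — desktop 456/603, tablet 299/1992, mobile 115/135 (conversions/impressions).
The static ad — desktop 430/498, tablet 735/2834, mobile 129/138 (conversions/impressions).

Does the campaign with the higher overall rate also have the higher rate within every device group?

Yes

Desktop: Campaign Blue 456/603 = 75.6%, the static ad 430/498 = 86.3% → the static ad
Tablet: Campaign Blue 299/1992 = 15.0%, the static ad 735/2834 = 25.9% → the static ad
Mobile: Campaign Blue 115/135 = 85.2%, the static ad 129/138 = 93.5% → the static ad
Overall: Campaign Blue 870/2730 = 31.9%, the static ad 1294/3470 = 37.3% → the static ad
The static ad wins overall and in every device group — no reversal.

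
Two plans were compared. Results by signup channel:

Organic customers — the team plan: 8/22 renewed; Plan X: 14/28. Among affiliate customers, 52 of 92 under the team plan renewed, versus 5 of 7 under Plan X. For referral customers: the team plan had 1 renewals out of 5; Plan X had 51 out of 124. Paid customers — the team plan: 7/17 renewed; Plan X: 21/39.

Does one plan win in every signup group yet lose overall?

Organic: the team plan 8/22 = 36.4%, Plan X 14/28 = 50.0% → Plan X
Affiliate: the team plan 52/92 = 56.5%, Plan X 5/7 = 71.4% → Plan X
Referral: the team plan 1/5 = 20.0%, Plan X 51/124 = 41.1% → Plan X
Paid: the team plan 7/17 = 41.2%, Plan X 21/39 = 53.8% → Plan X
Overall: the team plan 68/136 = 50.0%, Plan X 91/198 = 46.0% → the team plan
Plan X wins each signup group but the team plan wins overall — the comparison reverses. Plan X's customers skew toward referral, which has a lower base rate.

Yes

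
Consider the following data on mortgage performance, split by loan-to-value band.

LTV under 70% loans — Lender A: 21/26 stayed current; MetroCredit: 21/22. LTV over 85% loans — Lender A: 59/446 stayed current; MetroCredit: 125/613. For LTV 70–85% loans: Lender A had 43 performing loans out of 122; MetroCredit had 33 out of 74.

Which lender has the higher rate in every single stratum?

LTV under 70%: Lender A 21/26 = 80.8%, MetroCredit 21/22 = 95.5% → MetroCredit
LTV over 85%: Lender A 59/446 = 13.2%, MetroCredit 125/613 = 20.4% → MetroCredit
LTV 70–85%: Lender A 43/122 = 35.2%, MetroCredit 33/74 = 44.6% → MetroCredit
MetroCredit has the higher rate in all 3 groups.

MetroCredit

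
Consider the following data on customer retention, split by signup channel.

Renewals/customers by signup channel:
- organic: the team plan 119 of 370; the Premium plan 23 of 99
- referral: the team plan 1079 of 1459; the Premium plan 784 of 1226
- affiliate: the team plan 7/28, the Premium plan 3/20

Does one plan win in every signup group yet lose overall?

Organic: the team plan 119/370 = 32.2%, the Premium plan 23/99 = 23.2% → the team plan
Referral: the team plan 1079/1459 = 74.0%, the Premium plan 784/1226 = 63.9% → the team plan
Affiliate: the team plan 7/28 = 25.0%, the Premium plan 3/20 = 15.0% → the team plan
Overall: the team plan 1205/1857 = 64.9%, the Premium plan 810/1345 = 60.2% → the team plan
The team plan wins overall and in every signup group — no reversal.

No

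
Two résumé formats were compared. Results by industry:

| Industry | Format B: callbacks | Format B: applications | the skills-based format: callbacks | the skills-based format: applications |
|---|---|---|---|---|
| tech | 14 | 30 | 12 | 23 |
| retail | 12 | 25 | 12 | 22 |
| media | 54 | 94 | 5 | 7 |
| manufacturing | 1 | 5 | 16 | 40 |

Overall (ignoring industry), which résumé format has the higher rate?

Format B

Tech: Format B 14/30 = 46.7%, the skills-based format 12/23 = 52.2% → the skills-based format
Retail: Format B 12/25 = 48.0%, the skills-based format 12/22 = 54.5% → the skills-based format
Media: Format B 54/94 = 57.4%, the skills-based format 5/7 = 71.4% → the skills-based format
Manufacturing: Format B 1/5 = 20.0%, the skills-based format 16/40 = 40.0% → the skills-based format
Overall: Format B 81/154 = 52.6%, the skills-based format 45/92 = 48.9% → Format B
(The skills-based format wins every industry group but Format B wins overall — the skills-based format's applications skew toward the low-rate manufacturing group.)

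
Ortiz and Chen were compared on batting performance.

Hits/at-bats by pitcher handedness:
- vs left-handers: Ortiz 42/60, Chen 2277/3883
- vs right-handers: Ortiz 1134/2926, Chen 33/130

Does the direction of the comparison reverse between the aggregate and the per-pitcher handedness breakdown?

Yes

Vs left-handers: Ortiz 42/60 = 70.0%, Chen 2277/3883 = 58.6% → Ortiz
Vs right-handers: Ortiz 1134/2926 = 38.8%, Chen 33/130 = 25.4% → Ortiz
Overall: Ortiz 1176/2986 = 39.4%, Chen 2310/4013 = 57.6% → Chen
Ortiz wins each pitcher group but Chen wins overall — the comparison reverses. Ortiz's at-bats skew toward vs right-handers, which has a lower base rate.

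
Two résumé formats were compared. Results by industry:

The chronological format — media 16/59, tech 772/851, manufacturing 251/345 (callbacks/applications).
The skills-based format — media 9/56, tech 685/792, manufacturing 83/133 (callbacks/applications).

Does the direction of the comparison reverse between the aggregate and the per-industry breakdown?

No

Media: the chronological format 16/59 = 27.1%, the skills-based format 9/56 = 16.1% → the chronological format
Tech: the chronological format 772/851 = 90.7%, the skills-based format 685/792 = 86.5% → the chronological format
Manufacturing: the chronological format 251/345 = 72.8%, the skills-based format 83/133 = 62.4% → the chronological format
Overall: the chronological format 1039/1255 = 82.8%, the skills-based format 777/981 = 79.2% → the chronological format
The chronological format wins overall and in every industry group — no reversal.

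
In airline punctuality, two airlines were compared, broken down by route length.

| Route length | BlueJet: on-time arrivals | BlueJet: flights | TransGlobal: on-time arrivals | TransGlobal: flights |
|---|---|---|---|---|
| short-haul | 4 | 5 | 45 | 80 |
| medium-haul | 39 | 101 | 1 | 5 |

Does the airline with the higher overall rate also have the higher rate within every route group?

No

Short-haul: BlueJet 4/5 = 80.0%, TransGlobal 45/80 = 56.2% → BlueJet
Medium-haul: BlueJet 39/101 = 38.6%, TransGlobal 1/5 = 20.0% → BlueJet
Overall: BlueJet 43/106 = 40.6%, TransGlobal 46/85 = 54.1% → TransGlobal
BlueJet wins each route group but TransGlobal wins overall — the comparison reverses. BlueJet's flights skew toward medium-haul, which has a lower base rate.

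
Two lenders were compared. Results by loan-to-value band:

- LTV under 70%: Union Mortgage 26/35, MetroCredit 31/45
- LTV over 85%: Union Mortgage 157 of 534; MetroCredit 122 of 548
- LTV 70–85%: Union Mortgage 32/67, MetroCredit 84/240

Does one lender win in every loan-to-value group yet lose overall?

LTV under 70%: Union Mortgage 26/35 = 74.3%, MetroCredit 31/45 = 68.9% → Union Mortgage
LTV over 85%: Union Mortgage 157/534 = 29.4%, MetroCredit 122/548 = 22.3% → Union Mortgage
LTV 70–85%: Union Mortgage 32/67 = 47.8%, MetroCredit 84/240 = 35.0% → Union Mortgage
Overall: Union Mortgage 215/636 = 33.8%, MetroCredit 237/833 = 28.5% → Union Mortgage
Union Mortgage wins overall and in every loan-to-value group — no reversal.

No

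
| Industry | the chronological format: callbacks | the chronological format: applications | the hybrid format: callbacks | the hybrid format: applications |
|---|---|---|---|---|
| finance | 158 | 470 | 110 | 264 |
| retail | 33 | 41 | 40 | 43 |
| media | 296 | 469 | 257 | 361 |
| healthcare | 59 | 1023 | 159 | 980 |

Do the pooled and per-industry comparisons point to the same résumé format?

Yes

Finance: the chronological format 158/470 = 33.6%, the hybrid format 110/264 = 41.7% → the hybrid format
Retail: the chronological format 33/41 = 80.5%, the hybrid format 40/43 = 93.0% → the hybrid format
Media: the chronological format 296/469 = 63.1%, the hybrid format 257/361 = 71.2% → the hybrid format
Healthcare: the chronological format 59/1023 = 5.8%, the hybrid format 159/980 = 16.2% → the hybrid format
Overall: the chronological format 546/2003 = 27.3%, the hybrid format 566/1648 = 34.3% → the hybrid format
The hybrid format wins overall and in every industry group — no reversal.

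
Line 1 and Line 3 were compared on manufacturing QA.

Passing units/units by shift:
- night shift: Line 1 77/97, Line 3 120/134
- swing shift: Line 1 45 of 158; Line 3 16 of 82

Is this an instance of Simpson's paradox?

No

Night shift: Line 1 77/97 = 79.4%, Line 3 120/134 = 89.6% → Line 3
Swing shift: Line 1 45/158 = 28.5%, Line 3 16/82 = 19.5% → Line 1
Overall: Line 1 122/255 = 47.8%, Line 3 136/216 = 63.0% → Line 3
Neither sweeps: Line 1 wins 1 of 2 groups, Line 3 wins 1. Line 3 wins overall but not every group — no Simpson reversal.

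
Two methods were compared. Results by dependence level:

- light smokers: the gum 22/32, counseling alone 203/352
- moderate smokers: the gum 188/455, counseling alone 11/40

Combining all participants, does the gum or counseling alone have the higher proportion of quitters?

Light smokers: the gum 22/32 = 68.8%, counseling alone 203/352 = 57.7% → the gum
Moderate smokers: the gum 188/455 = 41.3%, counseling alone 11/40 = 27.5% → the gum
Overall: the gum 210/487 = 43.1%, counseling alone 214/392 = 54.6% → counseling alone
(The gum wins every dependence group but counseling alone wins overall — the gum's participants skew toward the low-rate moderate smokers group.)

counseling alone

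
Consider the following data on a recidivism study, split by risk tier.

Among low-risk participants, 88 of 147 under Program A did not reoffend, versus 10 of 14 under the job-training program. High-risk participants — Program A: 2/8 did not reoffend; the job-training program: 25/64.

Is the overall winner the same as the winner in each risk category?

Low-risk: Program A 88/147 = 59.9%, the job-training program 10/14 = 71.4% → the job-training program
High-risk: Program A 2/8 = 25.0%, the job-training program 25/64 = 39.1% → the job-training program
Overall: Program A 90/155 = 58.1%, the job-training program 35/78 = 44.9% → Program A
The job-training program wins each risk group but Program A wins overall — the comparison reverses. The job-training program's participants skew toward high-risk, which has a lower base rate.

No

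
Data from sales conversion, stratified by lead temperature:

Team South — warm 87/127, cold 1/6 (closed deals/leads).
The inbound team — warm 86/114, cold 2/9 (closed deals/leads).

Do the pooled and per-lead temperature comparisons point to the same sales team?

Warm: Team South 87/127 = 68.5%, the inbound team 86/114 = 75.4% → the inbound team
Cold: Team South 1/6 = 16.7%, the inbound team 2/9 = 22.2% → the inbound team
Overall: Team South 88/133 = 66.2%, the inbound team 88/123 = 71.5% → the inbound team
The inbound team wins overall and in every lead group — no reversal.

Yes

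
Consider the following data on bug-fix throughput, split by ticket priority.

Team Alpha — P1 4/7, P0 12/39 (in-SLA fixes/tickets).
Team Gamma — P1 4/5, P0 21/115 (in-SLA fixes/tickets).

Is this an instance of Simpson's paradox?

P1: Team Alpha 4/7 = 57.1%, Team Gamma 4/5 = 80.0% → Team Gamma
P0: Team Alpha 12/39 = 30.8%, Team Gamma 21/115 = 18.3% → Team Alpha
Overall: Team Alpha 16/46 = 34.8%, Team Gamma 25/120 = 20.8% → Team Alpha
Neither sweeps: Team Alpha wins 1 of 2 groups, Team Gamma wins 1. Team Alpha wins overall but not every group — no Simpson reversal.

No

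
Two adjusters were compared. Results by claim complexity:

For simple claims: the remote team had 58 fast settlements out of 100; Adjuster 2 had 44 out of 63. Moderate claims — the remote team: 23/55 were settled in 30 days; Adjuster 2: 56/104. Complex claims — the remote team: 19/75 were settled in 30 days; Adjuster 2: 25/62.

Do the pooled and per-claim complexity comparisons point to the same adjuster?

Yes

Simple: the remote team 58/100 = 58.0%, Adjuster 2 44/63 = 69.8% → Adjuster 2
Moderate: the remote team 23/55 = 41.8%, Adjuster 2 56/104 = 53.8% → Adjuster 2
Complex: the remote team 19/75 = 25.3%, Adjuster 2 25/62 = 40.3% → Adjuster 2
Overall: the remote team 100/230 = 43.5%, Adjuster 2 125/229 = 54.6% → Adjuster 2
Adjuster 2 wins overall and in every claim group — no reversal.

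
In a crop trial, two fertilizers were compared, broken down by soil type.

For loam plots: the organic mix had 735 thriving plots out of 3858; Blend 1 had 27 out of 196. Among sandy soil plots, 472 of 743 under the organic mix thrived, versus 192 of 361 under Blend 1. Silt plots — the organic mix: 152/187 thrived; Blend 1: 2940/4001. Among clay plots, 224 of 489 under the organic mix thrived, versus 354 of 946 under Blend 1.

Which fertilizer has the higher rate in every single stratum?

Loam: the organic mix 735/3858 = 19.1%, Blend 1 27/196 = 13.8% → the organic mix
Sandy soil: the organic mix 472/743 = 63.5%, Blend 1 192/361 = 53.2% → the organic mix
Silt: the organic mix 152/187 = 81.3%, Blend 1 2940/4001 = 73.5% → the organic mix
Clay: the organic mix 224/489 = 45.8%, Blend 1 354/946 = 37.4% → the organic mix
The organic mix has the higher rate in all 4 groups.

the organic mix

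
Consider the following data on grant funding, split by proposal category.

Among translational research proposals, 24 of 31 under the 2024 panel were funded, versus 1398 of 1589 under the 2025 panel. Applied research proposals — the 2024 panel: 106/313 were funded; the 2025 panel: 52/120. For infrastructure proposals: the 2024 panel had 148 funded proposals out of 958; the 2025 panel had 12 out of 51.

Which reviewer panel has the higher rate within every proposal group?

Translational research: the 2024 panel 24/31 = 77.4%, the 2025 panel 1398/1589 = 88.0% → the 2025 panel
Applied research: the 2024 panel 106/313 = 33.9%, the 2025 panel 52/120 = 43.3% → the 2025 panel
Infrastructure: the 2024 panel 148/958 = 15.4%, the 2025 panel 12/51 = 23.5% → the 2025 panel
The 2025 panel has the higher rate in all 3 groups.

the 2025 panel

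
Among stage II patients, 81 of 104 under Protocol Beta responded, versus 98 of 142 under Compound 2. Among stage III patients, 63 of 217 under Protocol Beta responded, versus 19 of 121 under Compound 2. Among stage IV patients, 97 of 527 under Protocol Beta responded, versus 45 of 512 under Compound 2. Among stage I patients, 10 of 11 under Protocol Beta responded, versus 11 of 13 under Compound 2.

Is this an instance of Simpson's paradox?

Stage II: Protocol Beta 81/104 = 77.9%, Compound 2 98/142 = 69.0% → Protocol Beta
Stage III: Protocol Beta 63/217 = 29.0%, Compound 2 19/121 = 15.7% → Protocol Beta
Stage IV: Protocol Beta 97/527 = 18.4%, Compound 2 45/512 = 8.8% → Protocol Beta
Stage I: Protocol Beta 10/11 = 90.9%, Compound 2 11/13 = 84.6% → Protocol Beta
Overall: Protocol Beta 251/859 = 29.2%, Compound 2 173/788 = 22.0% → Protocol Beta
Protocol Beta wins overall and in every disease group — no reversal.

No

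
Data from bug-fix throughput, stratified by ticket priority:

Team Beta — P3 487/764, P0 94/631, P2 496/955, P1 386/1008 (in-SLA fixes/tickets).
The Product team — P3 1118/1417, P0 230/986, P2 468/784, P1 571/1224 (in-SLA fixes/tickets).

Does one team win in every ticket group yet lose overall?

P3: Team Beta 487/764 = 63.7%, the Product team 1118/1417 = 78.9% → the Product team
P0: Team Beta 94/631 = 14.9%, the Product team 230/986 = 23.3% → the Product team
P2: Team Beta 496/955 = 51.9%, the Product team 468/784 = 59.7% → the Product team
P1: Team Beta 386/1008 = 38.3%, the Product team 571/1224 = 46.7% → the Product team
Overall: Team Beta 1463/3358 = 43.6%, the Product team 2387/4411 = 54.1% → the Product team
The Product team wins overall and in every ticket group — no reversal.

No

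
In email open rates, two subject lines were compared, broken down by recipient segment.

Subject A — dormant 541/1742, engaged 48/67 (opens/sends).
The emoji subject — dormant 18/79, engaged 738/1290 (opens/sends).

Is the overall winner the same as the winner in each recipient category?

Dormant: Subject A 541/1742 = 31.1%, the emoji subject 18/79 = 22.8% → Subject A
Engaged: Subject A 48/67 = 71.6%, the emoji subject 738/1290 = 57.2% → Subject A
Overall: Subject A 589/1809 = 32.6%, the emoji subject 756/1369 = 55.2% → the emoji subject
Subject A wins each recipient group but the emoji subject wins overall — the comparison reverses. Subject A's sends skew toward dormant, which has a lower base rate.

No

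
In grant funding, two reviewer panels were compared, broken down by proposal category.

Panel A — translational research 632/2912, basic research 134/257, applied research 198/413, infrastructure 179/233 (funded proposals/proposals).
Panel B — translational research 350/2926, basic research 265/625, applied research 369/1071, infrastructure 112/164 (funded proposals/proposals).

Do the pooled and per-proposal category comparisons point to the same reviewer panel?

Translational research: Panel A 632/2912 = 21.7%, Panel B 350/2926 = 12.0% → Panel A
Basic research: Panel A 134/257 = 52.1%, Panel B 265/625 = 42.4% → Panel A
Applied research: Panel A 198/413 = 47.9%, Panel B 369/1071 = 34.5% → Panel A
Infrastructure: Panel A 179/233 = 76.8%, Panel B 112/164 = 68.3% → Panel A
Overall: Panel A 1143/3815 = 30.0%, Panel B 1096/4786 = 22.9% → Panel A
Panel A wins overall and in every proposal group — no reversal.

Yes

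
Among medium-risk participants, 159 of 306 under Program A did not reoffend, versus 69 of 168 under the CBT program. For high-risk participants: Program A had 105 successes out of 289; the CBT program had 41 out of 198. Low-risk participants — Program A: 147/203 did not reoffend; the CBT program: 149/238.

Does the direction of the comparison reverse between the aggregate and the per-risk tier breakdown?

Medium-risk: Program A 159/306 = 52.0%, the CBT program 69/168 = 41.1% → Program A
High-risk: Program A 105/289 = 36.3%, the CBT program 41/198 = 20.7% → Program A
Low-risk: Program A 147/203 = 72.4%, the CBT program 149/238 = 62.6% → Program A
Overall: Program A 411/798 = 51.5%, the CBT program 259/604 = 42.9% → Program A
Program A wins overall and in every risk group — no reversal.

No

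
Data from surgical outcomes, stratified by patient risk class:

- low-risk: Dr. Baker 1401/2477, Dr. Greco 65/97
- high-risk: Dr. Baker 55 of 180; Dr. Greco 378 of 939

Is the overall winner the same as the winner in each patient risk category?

Low-risk: Dr. Baker 1401/2477 = 56.6%, Dr. Greco 65/97 = 67.0% → Dr. Greco
High-risk: Dr. Baker 55/180 = 30.6%, Dr. Greco 378/939 = 40.3% → Dr. Greco
Overall: Dr. Baker 1456/2657 = 54.8%, Dr. Greco 443/1036 = 42.8% → Dr. Baker
Dr. Greco wins each patient risk group but Dr. Baker wins overall — the comparison reverses. Dr. Greco's operations skew toward high-risk, which has a lower base rate.

No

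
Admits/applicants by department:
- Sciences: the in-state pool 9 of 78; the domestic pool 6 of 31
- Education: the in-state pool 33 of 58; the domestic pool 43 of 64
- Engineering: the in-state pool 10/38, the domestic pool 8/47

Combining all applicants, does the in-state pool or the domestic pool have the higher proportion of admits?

Sciences: the in-state pool 9/78 = 11.5%, the domestic pool 6/31 = 19.4% → the domestic pool
Education: the in-state pool 33/58 = 56.9%, the domestic pool 43/64 = 67.2% → the domestic pool
Engineering: the in-state pool 10/38 = 26.3%, the domestic pool 8/47 = 17.0% → the in-state pool
Overall: the in-state pool 52/174 = 29.9%, the domestic pool 57/142 = 40.1% → the domestic pool
(Neither sweeps every department group, but the domestic pool has the higher pooled rate.)

the domestic pool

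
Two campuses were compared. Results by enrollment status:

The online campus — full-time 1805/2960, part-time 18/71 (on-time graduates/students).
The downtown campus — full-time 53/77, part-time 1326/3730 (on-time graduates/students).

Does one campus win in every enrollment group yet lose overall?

Yes

Full-time: the online campus 1805/2960 = 61.0%, the downtown campus 53/77 = 68.8% → the downtown campus
Part-time: the online campus 18/71 = 25.4%, the downtown campus 1326/3730 = 35.5% → the downtown campus
Overall: the online campus 1823/3031 = 60.1%, the downtown campus 1379/3807 = 36.2% → the online campus
The downtown campus wins each enrollment group but the online campus wins overall — the comparison reverses. The downtown campus's students skew toward part-time, which has a lower base rate.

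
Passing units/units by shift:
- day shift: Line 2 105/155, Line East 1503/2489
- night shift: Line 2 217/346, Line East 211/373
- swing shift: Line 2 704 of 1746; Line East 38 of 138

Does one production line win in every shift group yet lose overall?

Yes

Day shift: Line 2 105/155 = 67.7%, Line East 1503/2489 = 60.4% → Line 2
Night shift: Line 2 217/346 = 62.7%, Line East 211/373 = 56.6% → Line 2
Swing shift: Line 2 704/1746 = 40.3%, Line East 38/138 = 27.5% → Line 2
Overall: Line 2 1026/2247 = 45.7%, Line East 1752/3000 = 58.4% → Line East
Line 2 wins each shift group but Line East wins overall — the comparison reverses. Line 2's units skew toward swing shift, which has a lower base rate.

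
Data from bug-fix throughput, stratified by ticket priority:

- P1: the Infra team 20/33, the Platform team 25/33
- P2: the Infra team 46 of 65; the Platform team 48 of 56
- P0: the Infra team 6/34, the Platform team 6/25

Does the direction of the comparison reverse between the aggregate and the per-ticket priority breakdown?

P1: the Infra team 20/33 = 60.6%, the Platform team 25/33 = 75.8% → the Platform team
P2: the Infra team 46/65 = 70.8%, the Platform team 48/56 = 85.7% → the Platform team
P0: the Infra team 6/34 = 17.6%, the Platform team 6/25 = 24.0% → the Platform team
Overall: the Infra team 72/132 = 54.5%, the Platform team 79/114 = 69.3% → the Platform team
The Platform team wins overall and in every ticket group — no reversal.

No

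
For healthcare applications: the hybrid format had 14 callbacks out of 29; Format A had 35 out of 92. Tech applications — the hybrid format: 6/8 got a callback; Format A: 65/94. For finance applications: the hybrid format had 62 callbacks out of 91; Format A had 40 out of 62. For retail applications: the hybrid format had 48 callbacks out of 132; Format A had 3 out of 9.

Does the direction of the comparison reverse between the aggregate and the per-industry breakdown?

Yes

Healthcare: the hybrid format 14/29 = 48.3%, Format A 35/92 = 38.0% → the hybrid format
Tech: the hybrid format 6/8 = 75.0%, Format A 65/94 = 69.1% → the hybrid format
Finance: the hybrid format 62/91 = 68.1%, Format A 40/62 = 64.5% → the hybrid format
Retail: the hybrid format 48/132 = 36.4%, Format A 3/9 = 33.3% → the hybrid format
Overall: the hybrid format 130/260 = 50.0%, Format A 143/257 = 55.6% → Format A
The hybrid format wins each industry group but Format A wins overall — the comparison reverses. The hybrid format's applications skew toward retail, which has a lower base rate.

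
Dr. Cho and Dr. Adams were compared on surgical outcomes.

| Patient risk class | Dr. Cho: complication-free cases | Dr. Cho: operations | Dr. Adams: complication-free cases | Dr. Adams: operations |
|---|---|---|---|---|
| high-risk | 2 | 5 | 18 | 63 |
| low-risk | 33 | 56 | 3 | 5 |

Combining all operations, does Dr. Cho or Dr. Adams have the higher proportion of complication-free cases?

Dr. Cho

High-risk: Dr. Cho 2/5 = 40.0%, Dr. Adams 18/63 = 28.6% → Dr. Cho
Low-risk: Dr. Cho 33/56 = 58.9%, Dr. Adams 3/5 = 60.0% → Dr. Adams
Overall: Dr. Cho 35/61 = 57.4%, Dr. Adams 21/68 = 30.9% → Dr. Cho
(Neither sweeps every patient risk group, but Dr. Cho has the higher pooled rate.)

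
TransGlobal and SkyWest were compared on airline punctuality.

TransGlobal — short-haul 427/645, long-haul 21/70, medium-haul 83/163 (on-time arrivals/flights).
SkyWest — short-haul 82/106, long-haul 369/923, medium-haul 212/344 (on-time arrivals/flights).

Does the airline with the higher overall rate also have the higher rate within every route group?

Short-haul: TransGlobal 427/645 = 66.2%, SkyWest 82/106 = 77.4% → SkyWest
Long-haul: TransGlobal 21/70 = 30.0%, SkyWest 369/923 = 40.0% → SkyWest
Medium-haul: TransGlobal 83/163 = 50.9%, SkyWest 212/344 = 61.6% → SkyWest
Overall: TransGlobal 531/878 = 60.5%, SkyWest 663/1373 = 48.3% → TransGlobal
SkyWest wins each route group but TransGlobal wins overall — the comparison reverses. SkyWest's flights skew toward long-haul, which has a lower base rate.

No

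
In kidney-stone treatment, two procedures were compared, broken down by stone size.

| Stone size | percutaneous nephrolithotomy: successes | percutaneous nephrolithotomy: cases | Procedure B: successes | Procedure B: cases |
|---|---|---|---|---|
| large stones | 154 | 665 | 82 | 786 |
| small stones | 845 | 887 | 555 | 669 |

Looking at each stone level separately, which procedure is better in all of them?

percutaneous nephrolithotomy

Large stones: percutaneous nephrolithotomy 154/665 = 23.2%, Procedure B 82/786 = 10.4% → percutaneous nephrolithotomy
Small stones: percutaneous nephrolithotomy 845/887 = 95.3%, Procedure B 555/669 = 83.0% → percutaneous nephrolithotomy
Percutaneous nephrolithotomy has the higher rate in both groups.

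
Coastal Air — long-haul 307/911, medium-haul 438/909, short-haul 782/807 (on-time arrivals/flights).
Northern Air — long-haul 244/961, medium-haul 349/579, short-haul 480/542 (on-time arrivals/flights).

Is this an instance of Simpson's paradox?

No

Long-haul: Coastal Air 307/911 = 33.7%, Northern Air 244/961 = 25.4% → Coastal Air
Medium-haul: Coastal Air 438/909 = 48.2%, Northern Air 349/579 = 60.3% → Northern Air
Short-haul: Coastal Air 782/807 = 96.9%, Northern Air 480/542 = 88.6% → Coastal Air
Overall: Coastal Air 1527/2627 = 58.1%, Northern Air 1073/2082 = 51.5% → Coastal Air
Neither sweeps: Coastal Air wins 2 of 3 groups, Northern Air wins 1. Coastal Air wins overall but not every group — no Simpson reversal.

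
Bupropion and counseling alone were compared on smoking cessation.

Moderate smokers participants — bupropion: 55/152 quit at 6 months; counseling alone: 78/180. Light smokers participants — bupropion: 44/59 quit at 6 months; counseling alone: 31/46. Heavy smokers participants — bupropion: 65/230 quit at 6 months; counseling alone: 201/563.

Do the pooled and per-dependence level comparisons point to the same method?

Moderate smokers: bupropion 55/152 = 36.2%, counseling alone 78/180 = 43.3% → counseling alone
Light smokers: bupropion 44/59 = 74.6%, counseling alone 31/46 = 67.4% → bupropion
Heavy smokers: bupropion 65/230 = 28.3%, counseling alone 201/563 = 35.7% → counseling alone
Overall: bupropion 164/441 = 37.2%, counseling alone 310/789 = 39.3% → counseling alone
Neither sweeps: bupropion wins 1 of 3 groups, counseling alone wins 2. Counseling alone wins overall but not every group — no Simpson reversal.

No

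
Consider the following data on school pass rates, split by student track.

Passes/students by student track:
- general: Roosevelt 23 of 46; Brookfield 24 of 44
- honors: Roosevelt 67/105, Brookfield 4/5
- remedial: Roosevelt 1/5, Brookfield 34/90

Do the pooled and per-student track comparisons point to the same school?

No

General: Roosevelt 23/46 = 50.0%, Brookfield 24/44 = 54.5% → Brookfield
Honors: Roosevelt 67/105 = 63.8%, Brookfield 4/5 = 80.0% → Brookfield
Remedial: Roosevelt 1/5 = 20.0%, Brookfield 34/90 = 37.8% → Brookfield
Overall: Roosevelt 91/156 = 58.3%, Brookfield 62/139 = 44.6% → Roosevelt
Brookfield wins each student group but Roosevelt wins overall — the comparison reverses. Brookfield's students skew toward remedial, which has a lower base rate.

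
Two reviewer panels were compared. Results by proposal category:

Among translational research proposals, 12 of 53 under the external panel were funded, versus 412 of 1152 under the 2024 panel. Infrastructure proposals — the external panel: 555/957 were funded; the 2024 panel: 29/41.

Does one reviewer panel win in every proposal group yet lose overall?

Yes

Translational research: the external panel 12/53 = 22.6%, the 2024 panel 412/1152 = 35.8% → the 2024 panel
Infrastructure: the external panel 555/957 = 58.0%, the 2024 panel 29/41 = 70.7% → the 2024 panel
Overall: the external panel 567/1010 = 56.1%, the 2024 panel 441/1193 = 37.0% → the external panel
The 2024 panel wins each proposal group but the external panel wins overall — the comparison reverses. The 2024 panel's proposals skew toward translational research, which has a lower base rate.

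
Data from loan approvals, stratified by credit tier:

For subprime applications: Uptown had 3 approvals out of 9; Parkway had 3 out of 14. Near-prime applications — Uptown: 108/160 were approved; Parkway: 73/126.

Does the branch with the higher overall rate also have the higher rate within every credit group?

Subprime: Uptown 3/9 = 33.3%, Parkway 3/14 = 21.4% → Uptown
Near-prime: Uptown 108/160 = 67.5%, Parkway 73/126 = 57.9% → Uptown
Overall: Uptown 111/169 = 65.7%, Parkway 76/140 = 54.3% → Uptown
Uptown wins overall and in every credit group — no reversal.

Yes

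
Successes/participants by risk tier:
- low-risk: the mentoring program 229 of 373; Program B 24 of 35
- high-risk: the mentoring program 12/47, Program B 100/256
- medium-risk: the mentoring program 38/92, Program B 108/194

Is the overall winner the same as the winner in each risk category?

No

Low-risk: the mentoring program 229/373 = 61.4%, Program B 24/35 = 68.6% → Program B
High-risk: the mentoring program 12/47 = 25.5%, Program B 100/256 = 39.1% → Program B
Medium-risk: the mentoring program 38/92 = 41.3%, Program B 108/194 = 55.7% → Program B
Overall: the mentoring program 279/512 = 54.5%, Program B 232/485 = 47.8% → the mentoring program
Program B wins each risk group but the mentoring program wins overall — the comparison reverses. Program B's participants skew toward high-risk, which has a lower base rate.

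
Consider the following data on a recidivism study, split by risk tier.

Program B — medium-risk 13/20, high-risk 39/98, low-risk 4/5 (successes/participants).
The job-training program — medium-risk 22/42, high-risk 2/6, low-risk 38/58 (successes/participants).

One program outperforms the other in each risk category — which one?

Program B

Medium-risk: Program B 13/20 = 65.0%, the job-training program 22/42 = 52.4% → Program B
High-risk: Program B 39/98 = 39.8%, the job-training program 2/6 = 33.3% → Program B
Low-risk: Program B 4/5 = 80.0%, the job-training program 38/58 = 65.5% → Program B
Program B has the higher rate in all 3 groups.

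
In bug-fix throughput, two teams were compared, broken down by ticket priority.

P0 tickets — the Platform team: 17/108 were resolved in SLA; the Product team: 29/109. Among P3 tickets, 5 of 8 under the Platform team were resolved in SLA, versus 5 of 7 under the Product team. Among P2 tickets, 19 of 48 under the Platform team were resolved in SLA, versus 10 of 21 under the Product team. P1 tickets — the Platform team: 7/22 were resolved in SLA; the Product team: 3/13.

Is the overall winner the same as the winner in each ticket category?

P0: the Platform team 17/108 = 15.7%, the Product team 29/109 = 26.6% → the Product team
P3: the Platform team 5/8 = 62.5%, the Product team 5/7 = 71.4% → the Product team
P2: the Platform team 19/48 = 39.6%, the Product team 10/21 = 47.6% → the Product team
P1: the Platform team 7/22 = 31.8%, the Product team 3/13 = 23.1% → the Platform team
Overall: the Platform team 48/186 = 25.8%, the Product team 47/150 = 31.3% → the Product team
Neither sweeps: the Platform team wins 1 of 4 groups, the Product team wins 3. The Product team wins overall but not every group — no Simpson reversal.

No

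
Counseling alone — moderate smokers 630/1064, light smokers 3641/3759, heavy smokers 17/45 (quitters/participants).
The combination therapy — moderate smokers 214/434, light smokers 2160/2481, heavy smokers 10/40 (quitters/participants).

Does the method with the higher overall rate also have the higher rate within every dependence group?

Moderate smokers: counseling alone 630/1064 = 59.2%, the combination therapy 214/434 = 49.3% → counseling alone
Light smokers: counseling alone 3641/3759 = 96.9%, the combination therapy 2160/2481 = 87.1% → counseling alone
Heavy smokers: counseling alone 17/45 = 37.8%, the combination therapy 10/40 = 25.0% → counseling alone
Overall: counseling alone 4288/4868 = 88.1%, the combination therapy 2384/2955 = 80.7% → counseling alone
Counseling alone wins overall and in every dependence group — no reversal.

Yes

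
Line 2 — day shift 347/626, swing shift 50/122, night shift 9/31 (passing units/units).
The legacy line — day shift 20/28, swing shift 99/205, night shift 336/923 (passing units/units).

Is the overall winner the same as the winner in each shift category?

Day shift: Line 2 347/626 = 55.4%, the legacy line 20/28 = 71.4% → the legacy line
Swing shift: Line 2 50/122 = 41.0%, the legacy line 99/205 = 48.3% → the legacy line
Night shift: Line 2 9/31 = 29.0%, the legacy line 336/923 = 36.4% → the legacy line
Overall: Line 2 406/779 = 52.1%, the legacy line 455/1156 = 39.4% → Line 2
The legacy line wins each shift group but Line 2 wins overall — the comparison reverses. The legacy line's units skew toward night shift, which has a lower base rate.

No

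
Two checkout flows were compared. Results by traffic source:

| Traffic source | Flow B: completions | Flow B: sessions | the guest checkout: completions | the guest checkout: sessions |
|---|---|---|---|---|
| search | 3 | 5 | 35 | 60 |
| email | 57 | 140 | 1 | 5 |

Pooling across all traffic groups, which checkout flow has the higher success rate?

Search: Flow B 3/5 = 60.0%, the guest checkout 35/60 = 58.3% → Flow B
Email: Flow B 57/140 = 40.7%, the guest checkout 1/5 = 20.0% → Flow B
Overall: Flow B 60/145 = 41.4%, the guest checkout 36/65 = 55.4% → the guest checkout
(Flow B wins every traffic group but the guest checkout wins overall — Flow B's sessions skew toward the low-rate email group.)

the guest checkout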